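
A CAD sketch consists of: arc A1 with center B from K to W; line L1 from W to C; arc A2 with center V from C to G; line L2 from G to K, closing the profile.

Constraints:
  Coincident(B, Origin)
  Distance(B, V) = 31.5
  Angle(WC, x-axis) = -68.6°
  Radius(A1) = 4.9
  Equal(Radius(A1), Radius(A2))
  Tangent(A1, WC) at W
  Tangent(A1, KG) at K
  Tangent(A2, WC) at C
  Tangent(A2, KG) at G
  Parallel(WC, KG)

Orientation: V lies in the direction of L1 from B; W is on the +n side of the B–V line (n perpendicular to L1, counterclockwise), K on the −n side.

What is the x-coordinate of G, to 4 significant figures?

6.931

Tangency of A1 to both parallel lines with radius 4.9 puts W and K at B ± 4.9·n: W = (4.562, 1.788), K = (-4.562, -1.788). Equal radii place C and G the same way about V: C = V + 4.9·n = (16.06, -27.54), G = V − 4.9·n = (6.931, -31.12). So G.x = 6.931.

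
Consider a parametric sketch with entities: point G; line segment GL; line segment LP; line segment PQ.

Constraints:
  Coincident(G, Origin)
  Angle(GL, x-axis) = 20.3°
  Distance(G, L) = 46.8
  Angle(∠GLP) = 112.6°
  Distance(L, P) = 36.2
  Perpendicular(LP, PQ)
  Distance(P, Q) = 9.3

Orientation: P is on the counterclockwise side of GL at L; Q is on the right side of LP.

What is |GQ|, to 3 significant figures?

75.5

G is at the origin; GL runs at 20.3° with length 46.8, so L = 46.8·(cos 20.3°, sin 20.3°) = (43.9, 16.2). ∠GLP = 112.6°, so LP runs at 20.3° + (180° − 112.6°) = 87.7° from the x-axis; with |LP| = 36.2, P = L + 36.2·(cos 87.7°, sin 87.7°) = (45.3, 52.4). LP is perpendicular to PQ; with |PQ| = 9.3 on the right of LP, Q = P + 9.3·(0.999, -0.0401) = (54.6, 52.0). Then |GQ| = |Q − G| = 75.5.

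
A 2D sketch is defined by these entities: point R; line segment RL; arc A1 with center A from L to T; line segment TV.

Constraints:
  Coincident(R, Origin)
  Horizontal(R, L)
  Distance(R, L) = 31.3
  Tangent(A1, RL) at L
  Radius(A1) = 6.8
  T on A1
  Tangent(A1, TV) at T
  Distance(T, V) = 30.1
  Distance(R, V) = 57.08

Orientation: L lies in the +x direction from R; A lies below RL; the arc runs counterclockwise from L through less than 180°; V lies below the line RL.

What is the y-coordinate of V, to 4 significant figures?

-34.02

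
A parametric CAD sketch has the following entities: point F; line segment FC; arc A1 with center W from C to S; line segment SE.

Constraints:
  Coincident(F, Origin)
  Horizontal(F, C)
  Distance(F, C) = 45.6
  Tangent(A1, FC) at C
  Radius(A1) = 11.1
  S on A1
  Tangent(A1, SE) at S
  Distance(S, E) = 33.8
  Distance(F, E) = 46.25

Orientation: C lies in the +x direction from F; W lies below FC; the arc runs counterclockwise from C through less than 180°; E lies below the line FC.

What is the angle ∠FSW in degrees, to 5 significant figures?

173.10°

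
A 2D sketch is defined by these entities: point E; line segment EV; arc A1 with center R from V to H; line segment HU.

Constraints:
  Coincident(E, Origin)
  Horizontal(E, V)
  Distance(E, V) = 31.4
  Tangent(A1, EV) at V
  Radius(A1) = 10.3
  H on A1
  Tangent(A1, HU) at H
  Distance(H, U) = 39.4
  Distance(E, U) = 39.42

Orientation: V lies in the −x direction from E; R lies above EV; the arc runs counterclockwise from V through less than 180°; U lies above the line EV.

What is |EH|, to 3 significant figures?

23.1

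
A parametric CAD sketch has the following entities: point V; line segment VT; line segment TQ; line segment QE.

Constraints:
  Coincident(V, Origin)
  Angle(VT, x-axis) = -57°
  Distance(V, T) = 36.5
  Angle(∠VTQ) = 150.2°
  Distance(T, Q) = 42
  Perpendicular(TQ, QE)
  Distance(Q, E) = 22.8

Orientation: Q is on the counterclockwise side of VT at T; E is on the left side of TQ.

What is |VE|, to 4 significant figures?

73.82

∠VTQ = 150.2°, so TQ runs at -57.0° + (180° − 150.2°) = -27.20° from the x-axis; with |TQ| = 42.0, Q = T + 42.0·(cos -27.20°, sin -27.20°) = (57.23, -49.81). TQ ⟂ QE; with |QE| = 22.8 on the left of TQ, E = Q + 22.8·(0.4571, 0.8894) = (67.66, -29.53). Then |VE| = |E − V| = 73.82.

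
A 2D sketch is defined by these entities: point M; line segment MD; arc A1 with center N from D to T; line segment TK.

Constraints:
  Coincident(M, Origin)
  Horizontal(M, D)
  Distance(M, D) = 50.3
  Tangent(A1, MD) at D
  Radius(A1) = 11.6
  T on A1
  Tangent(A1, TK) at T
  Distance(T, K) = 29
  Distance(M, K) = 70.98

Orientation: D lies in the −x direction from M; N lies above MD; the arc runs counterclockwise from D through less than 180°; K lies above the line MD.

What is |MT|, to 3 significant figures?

44.6

Checks: ∠(ND, DM) = 90.00° ✓; |NT| = 11.60 ✓; ∠(NT, TK) = 90.00° ✓; |TK| = 29.00 ✓; |MK| = 70.98 ✓.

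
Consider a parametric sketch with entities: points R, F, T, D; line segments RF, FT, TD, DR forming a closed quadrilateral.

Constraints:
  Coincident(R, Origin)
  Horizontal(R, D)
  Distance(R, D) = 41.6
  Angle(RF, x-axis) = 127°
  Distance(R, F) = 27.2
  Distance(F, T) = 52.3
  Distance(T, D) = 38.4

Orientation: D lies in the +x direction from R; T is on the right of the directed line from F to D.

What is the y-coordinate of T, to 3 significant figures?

-23.0

Checks: |FT| = 52.30 ✓; |TD| = 38.40 ✓.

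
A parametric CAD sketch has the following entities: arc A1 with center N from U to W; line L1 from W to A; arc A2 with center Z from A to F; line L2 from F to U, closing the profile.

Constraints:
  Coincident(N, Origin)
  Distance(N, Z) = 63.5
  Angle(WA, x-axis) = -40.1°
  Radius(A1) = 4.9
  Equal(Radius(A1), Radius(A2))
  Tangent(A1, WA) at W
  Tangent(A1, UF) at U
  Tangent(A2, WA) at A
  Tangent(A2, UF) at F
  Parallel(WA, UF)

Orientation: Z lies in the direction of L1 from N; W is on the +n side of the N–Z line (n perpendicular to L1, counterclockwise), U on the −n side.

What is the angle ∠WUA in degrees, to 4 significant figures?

81.23°

Tangency of A1 to both parallel lines with radius 4.9 puts W and U at N ± 4.9·n: W = (3.156, 3.748), U = (-3.156, -3.748). Equal radii place A and F the same way about Z: A = Z + 4.9·n = (51.73, -37.15), F = Z − 4.9·n = (45.42, -44.65). Then cos ∠WUA = UW·UA / (|UW||UA|), giving 81.23°.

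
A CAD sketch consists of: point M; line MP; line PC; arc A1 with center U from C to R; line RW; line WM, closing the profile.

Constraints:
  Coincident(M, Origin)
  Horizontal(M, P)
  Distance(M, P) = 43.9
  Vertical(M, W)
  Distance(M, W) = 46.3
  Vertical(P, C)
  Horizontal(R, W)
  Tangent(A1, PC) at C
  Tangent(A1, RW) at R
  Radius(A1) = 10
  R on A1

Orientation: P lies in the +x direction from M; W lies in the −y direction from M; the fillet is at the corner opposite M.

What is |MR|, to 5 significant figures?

57.384

M is at the origin; M and P share the same y with |MP| = 43.9 and P on the +x side, so P = (43.900, 0.0000). MW is vertical with |MW| = 46.3 and W on the −y side, so W = (0.0000, -46.300). The virtual corner opposite M is at (43.900, -46.300). A1 meets PC tangentially, so UC is at right angles to PC and since A1 is tangent to RW there, UR ⟂ RW, with radius 10.0, so the center U sits 10.0 in from both sides at U = (33.900, -36.300). That places the tangent points at C = (43.900, -36.300) on PC and R = (33.900, -46.300) on RW. Then |MR| = |R − M| = 57.384.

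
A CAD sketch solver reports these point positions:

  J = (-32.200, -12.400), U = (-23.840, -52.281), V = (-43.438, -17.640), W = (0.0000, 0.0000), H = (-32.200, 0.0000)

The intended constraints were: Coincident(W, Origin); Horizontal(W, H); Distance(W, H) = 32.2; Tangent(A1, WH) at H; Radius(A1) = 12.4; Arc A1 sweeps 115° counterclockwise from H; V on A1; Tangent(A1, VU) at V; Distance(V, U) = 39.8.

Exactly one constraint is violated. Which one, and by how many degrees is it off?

Tangent(A1, VU) at V — off by 4.50°.

W = (0.00, 0.00) ✓; W.y = 0.00, H.y = 0.00 ✓; |WH| = 32.20 ✓; ∠(JH, HW) = 90.00° ✓; |JH| = 12.40 ✓; bearing(J→V) − bearing(J→H) = 115.0° ✓; |JV| = 12.40 ✓; ∠(JV, VU) = 85.50° ✗; |VU| = 39.80 ✓.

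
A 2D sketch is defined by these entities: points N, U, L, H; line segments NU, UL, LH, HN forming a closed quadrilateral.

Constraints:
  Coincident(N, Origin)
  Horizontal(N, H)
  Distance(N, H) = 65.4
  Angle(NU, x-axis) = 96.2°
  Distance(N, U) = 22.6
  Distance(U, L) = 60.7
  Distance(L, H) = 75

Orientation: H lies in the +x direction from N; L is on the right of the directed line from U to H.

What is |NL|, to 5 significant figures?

38.153

Checks: |UL| = 60.70 ✓; |LH| = 75.00 ✓.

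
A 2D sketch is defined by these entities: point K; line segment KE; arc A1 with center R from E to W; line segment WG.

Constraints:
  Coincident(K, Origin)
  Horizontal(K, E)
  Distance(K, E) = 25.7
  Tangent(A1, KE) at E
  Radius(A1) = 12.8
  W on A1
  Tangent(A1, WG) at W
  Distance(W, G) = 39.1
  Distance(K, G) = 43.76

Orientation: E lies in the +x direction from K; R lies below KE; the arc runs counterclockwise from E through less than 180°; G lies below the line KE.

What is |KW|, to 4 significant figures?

15.95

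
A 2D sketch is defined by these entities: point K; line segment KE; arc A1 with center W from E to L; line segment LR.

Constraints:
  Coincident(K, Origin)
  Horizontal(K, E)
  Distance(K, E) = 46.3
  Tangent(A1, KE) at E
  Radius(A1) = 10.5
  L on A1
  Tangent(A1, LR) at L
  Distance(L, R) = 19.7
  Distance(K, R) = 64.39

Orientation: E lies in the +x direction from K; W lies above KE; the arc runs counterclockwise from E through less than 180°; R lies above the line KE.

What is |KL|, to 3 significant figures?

57.8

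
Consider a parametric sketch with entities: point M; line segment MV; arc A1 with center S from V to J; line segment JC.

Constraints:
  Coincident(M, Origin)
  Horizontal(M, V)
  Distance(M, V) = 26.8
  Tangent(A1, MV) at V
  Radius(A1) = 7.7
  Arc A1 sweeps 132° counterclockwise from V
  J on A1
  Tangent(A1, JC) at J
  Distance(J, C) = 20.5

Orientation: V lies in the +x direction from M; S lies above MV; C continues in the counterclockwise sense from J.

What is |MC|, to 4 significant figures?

33.80

M is at the origin; M and V share the same y with |MV| = 26.8 and V on the +x side, so V = (26.80, 0.000). Tangency of A1 to MV means the radius SV is perpendicular to MV, so S = V + (0, 7.7) = (26.80, 7.700). On A1, V sits at bearing -90° from S; a 132° counterclockwise sweep puts J at bearing 42°, so J = S + 7.7·(cos 42°, sin 42°) = (32.52, 12.85). Tangency of A1 to JC means the radius SJ is perpendicular to JC, so JC runs along (−sin 42°, cos 42°); with |JC| = 20.5, C = (18.81, 28.09). Then |MC| = |C − M| = 33.80.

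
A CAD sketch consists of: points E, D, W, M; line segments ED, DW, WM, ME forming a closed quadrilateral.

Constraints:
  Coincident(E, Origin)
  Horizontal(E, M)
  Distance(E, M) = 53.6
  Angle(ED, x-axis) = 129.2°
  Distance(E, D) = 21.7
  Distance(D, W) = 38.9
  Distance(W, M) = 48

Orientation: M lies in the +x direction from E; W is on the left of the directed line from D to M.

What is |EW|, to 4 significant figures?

40.62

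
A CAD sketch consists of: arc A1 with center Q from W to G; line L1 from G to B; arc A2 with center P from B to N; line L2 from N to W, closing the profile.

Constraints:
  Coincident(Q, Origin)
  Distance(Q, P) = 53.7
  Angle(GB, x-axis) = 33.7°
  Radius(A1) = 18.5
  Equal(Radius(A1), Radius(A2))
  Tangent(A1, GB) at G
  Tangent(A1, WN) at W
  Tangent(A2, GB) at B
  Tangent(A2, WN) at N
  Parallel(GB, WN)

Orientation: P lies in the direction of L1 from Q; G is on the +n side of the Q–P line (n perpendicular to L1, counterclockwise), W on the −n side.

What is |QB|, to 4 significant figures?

56.80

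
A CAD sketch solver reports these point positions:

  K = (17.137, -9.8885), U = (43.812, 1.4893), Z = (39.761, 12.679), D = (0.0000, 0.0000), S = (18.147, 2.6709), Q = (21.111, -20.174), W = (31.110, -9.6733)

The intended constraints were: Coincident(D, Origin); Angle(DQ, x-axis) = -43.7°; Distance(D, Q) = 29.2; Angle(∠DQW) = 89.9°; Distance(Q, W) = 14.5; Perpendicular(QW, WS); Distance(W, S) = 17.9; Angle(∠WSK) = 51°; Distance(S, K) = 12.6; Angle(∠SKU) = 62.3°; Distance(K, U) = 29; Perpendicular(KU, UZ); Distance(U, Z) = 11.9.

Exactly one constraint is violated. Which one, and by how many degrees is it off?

Perpendicular(KU, UZ) — off by 3.20°.

D = (0.00, 0.00) ✓; DQ at -43.70° ✓; |DQ| = 29.20 ✓; ∠DQW = 89.90° ✓; |QW| = 14.50 ✓; ∠(QW, WS) = 90.00° ✓; |WS| = 17.90 ✓; ∠WSK = 51.00° ✓; |SK| = 12.60 ✓; ∠SKU = 62.30° ✓; |KU| = 29.00 ✓; ∠(KU, UZ) = 86.80° ✗; |UZ| = 11.90 ✓.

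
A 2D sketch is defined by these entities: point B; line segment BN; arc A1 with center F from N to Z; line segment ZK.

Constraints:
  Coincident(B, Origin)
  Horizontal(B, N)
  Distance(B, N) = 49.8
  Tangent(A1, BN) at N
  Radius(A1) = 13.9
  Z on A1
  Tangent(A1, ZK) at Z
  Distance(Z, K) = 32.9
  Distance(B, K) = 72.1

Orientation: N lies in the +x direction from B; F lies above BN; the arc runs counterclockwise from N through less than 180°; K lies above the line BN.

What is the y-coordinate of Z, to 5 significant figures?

18.362

Checks: |FZ| = 13.90 ✓; ∠(FZ, ZK) = 90.00° ✓; |ZK| = 32.90 ✓; |BK| = 72.10 ✓.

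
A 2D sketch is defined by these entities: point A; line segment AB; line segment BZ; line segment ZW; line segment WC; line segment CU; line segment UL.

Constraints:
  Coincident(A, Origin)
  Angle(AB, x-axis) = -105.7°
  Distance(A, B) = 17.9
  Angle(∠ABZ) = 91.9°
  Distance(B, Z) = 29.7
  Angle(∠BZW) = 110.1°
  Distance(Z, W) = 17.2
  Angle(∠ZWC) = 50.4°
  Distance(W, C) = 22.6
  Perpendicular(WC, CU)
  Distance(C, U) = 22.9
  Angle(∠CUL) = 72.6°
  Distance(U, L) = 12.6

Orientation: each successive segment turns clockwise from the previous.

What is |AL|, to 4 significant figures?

40.09

A is at the origin; AB runs at -105.7° with length 17.9, so B = (-4.844, -17.23). ∠ABZ = 91.9° gives BZ at 166.2° from the x-axis; with |BZ| = 29.7, Z = (-33.69, -10.15). ∠BZW = 110.1° gives ZW at 96.30° from the x-axis; with |ZW| = 17.2, W = (-35.57, 6.948). ∠ZWC = 50.4° gives WC at -33.30° from the x-axis; with |WC| = 22.6, C = (-16.68, -5.460). The perpendicularity gives CU at right angles to WC, so CU runs at -123.3°; with |CU| = 22.9, U = (-29.26, -24.60). ∠CUL = 72.6° gives UL at 129.3° from the x-axis; with |UL| = 12.6, L = (-37.24, -14.85). Then |AL| = |L − A| = 40.09.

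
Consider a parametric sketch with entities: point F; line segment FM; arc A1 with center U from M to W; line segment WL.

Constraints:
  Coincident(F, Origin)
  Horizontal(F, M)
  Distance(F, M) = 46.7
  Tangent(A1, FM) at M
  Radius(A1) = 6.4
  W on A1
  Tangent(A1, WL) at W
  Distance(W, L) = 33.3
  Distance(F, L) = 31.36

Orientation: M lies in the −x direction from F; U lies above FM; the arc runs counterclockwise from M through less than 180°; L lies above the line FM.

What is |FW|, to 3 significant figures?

42.2

F is at the origin; FM is horizontal with |FM| = 46.7 and M on the −x side, so M = (-46.7, 0.00). Tangency of A1 to FM means the radius UM is perpendicular to FM, so U = M + (0, 6.4) = (-46.7, 6.40). Since UW ⟂ WL (tangency), |UL| = √(6.4² + 33.3²) = 33.9 regardless of where W sits on A1. So L lies on both circle(F, 31.36) and circle(U, 33.9); the above-FM intersection is L = (-18.5, 25.3). W is the foot of the tangent from L: W = (-42.2, 1.85).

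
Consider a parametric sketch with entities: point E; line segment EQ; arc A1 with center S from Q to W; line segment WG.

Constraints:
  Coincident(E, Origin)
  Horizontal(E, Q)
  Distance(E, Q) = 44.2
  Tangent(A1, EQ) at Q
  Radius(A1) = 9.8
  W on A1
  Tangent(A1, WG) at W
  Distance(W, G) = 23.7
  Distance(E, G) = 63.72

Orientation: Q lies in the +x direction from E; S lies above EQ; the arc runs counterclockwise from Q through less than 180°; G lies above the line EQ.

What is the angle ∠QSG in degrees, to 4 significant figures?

156.9°

E is at the origin; EQ is horizontal with |EQ| = 44.2 and Q on the +x side, so Q = (44.20, 0.000). Tangency of A1 to EQ means the radius SQ is perpendicular to EQ, so S = Q + (0, 9.8) = (44.20, 9.800). Since SW ⟂ WG (tangency), |SG| = √(9.8² + 23.7²) = 25.65 regardless of where W sits on A1. So G lies on both circle(E, 63.72) and circle(S, 25.65); the above-EQ intersection is G = (54.27, 33.38). W is the foot of the tangent from G: W = (54.00, 9.686).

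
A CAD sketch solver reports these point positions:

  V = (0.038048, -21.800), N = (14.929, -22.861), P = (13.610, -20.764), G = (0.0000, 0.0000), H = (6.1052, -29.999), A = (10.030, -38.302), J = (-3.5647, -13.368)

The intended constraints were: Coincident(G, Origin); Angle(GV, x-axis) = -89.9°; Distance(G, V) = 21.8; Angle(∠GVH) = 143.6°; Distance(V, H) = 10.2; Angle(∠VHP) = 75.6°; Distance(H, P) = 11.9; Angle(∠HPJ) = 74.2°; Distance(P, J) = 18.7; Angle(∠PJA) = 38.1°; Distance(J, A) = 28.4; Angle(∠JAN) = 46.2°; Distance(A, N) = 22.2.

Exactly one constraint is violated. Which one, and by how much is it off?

Distance(A, N) = 22.2 — off by 6.00.

G = (0.00, 0.00) ✓; GV at -89.90° ✓; |GV| = 21.80 ✓; ∠GVH = 143.6° ✓; |VH| = 10.20 ✓; ∠VHP = 75.60° ✓; |HP| = 11.90 ✓; ∠HPJ = 74.20° ✓; |PJ| = 18.70 ✓; ∠PJA = 38.10° ✓; |JA| = 28.40 ✓; ∠JAN = 46.20° ✓; |AN| = 16.20 ✗.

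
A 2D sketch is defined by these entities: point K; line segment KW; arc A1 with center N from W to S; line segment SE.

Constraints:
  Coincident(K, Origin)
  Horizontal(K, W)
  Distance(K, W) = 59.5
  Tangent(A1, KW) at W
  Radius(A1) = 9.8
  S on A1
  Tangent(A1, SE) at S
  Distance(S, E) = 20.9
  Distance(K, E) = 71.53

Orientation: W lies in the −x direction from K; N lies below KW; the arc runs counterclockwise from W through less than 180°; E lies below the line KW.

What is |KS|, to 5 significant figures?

70.067

K is at the origin; K and W share the same y with |KW| = 59.5 and W on the −x side, so W = (-59.500, 0.0000). Tangency of A1 to KW means the radius NW is perpendicular to KW, so N = W + (0, -9.8) = (-59.500, -9.8000). Since NS ⟂ SE (tangency), |NE| = √(9.8² + 20.9²) = 23.084 regardless of where S sits on A1. So E lies on both circle(K, 71.53) and circle(N, 23.084); the below-KW intersection is E = (-63.724, -32.494). S is the foot of the tangent from E: S = (-68.984, -12.267).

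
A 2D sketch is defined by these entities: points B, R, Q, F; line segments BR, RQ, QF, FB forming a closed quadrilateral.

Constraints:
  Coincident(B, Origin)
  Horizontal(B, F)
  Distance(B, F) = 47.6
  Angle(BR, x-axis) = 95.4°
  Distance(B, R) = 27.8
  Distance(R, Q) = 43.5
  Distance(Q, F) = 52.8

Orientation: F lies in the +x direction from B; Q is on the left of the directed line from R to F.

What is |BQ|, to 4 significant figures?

61.37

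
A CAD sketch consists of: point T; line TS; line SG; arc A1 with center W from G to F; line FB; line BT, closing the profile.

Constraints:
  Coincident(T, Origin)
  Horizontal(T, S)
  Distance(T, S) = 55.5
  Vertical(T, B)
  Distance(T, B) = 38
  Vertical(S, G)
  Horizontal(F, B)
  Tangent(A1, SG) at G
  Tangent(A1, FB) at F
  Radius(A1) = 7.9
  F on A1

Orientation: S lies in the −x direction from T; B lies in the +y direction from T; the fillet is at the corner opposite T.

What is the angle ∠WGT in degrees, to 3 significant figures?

28.5°

T is at the origin; T and S share the same y with |TS| = 55.5 and S on the −x side, so S = (-55.5, 0.00). TB is vertical with |TB| = 38.0 and B on the +y side, so B = (0.00, 38.0). The virtual corner opposite T is at (-55.5, 38.0). Tangency of A1 to SG means the radius WG is perpendicular to SG and tangency of A1 to FB means the radius WF is perpendicular to FB, with radius 7.9, so the center W sits 7.9 in from both sides at W = (-47.6, 30.1). That places the tangent points at G = (-55.5, 30.1) on SG and F = (-47.6, 38.0) on FB. Then cos ∠WGT = GW·GT / (|GW||GT|), giving 28.5°.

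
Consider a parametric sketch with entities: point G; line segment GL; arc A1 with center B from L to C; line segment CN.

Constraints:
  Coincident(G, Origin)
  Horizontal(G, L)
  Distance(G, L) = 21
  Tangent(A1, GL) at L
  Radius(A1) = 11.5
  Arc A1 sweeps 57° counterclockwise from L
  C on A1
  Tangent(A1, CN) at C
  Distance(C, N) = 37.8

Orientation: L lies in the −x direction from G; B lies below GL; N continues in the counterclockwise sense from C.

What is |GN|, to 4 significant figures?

63.16

On A1, L sits at bearing 90° from B; a 57° counterclockwise sweep puts C at bearing 147°, so C = B + 11.5·(cos 147°, sin 147°) = (-30.64, -5.237). Since A1 is tangent to CN there, BC ⟂ CN, so CN runs along (−sin 147°, cos 147°); with |CN| = 37.8, N = (-51.23, -36.94). Then |GN| = |N − G| = 63.16.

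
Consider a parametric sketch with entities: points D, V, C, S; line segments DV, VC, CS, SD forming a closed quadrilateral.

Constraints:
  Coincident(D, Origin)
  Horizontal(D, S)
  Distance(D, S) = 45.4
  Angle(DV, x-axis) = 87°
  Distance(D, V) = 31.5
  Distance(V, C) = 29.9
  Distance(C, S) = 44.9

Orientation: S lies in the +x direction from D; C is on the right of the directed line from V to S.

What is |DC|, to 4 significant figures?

1.664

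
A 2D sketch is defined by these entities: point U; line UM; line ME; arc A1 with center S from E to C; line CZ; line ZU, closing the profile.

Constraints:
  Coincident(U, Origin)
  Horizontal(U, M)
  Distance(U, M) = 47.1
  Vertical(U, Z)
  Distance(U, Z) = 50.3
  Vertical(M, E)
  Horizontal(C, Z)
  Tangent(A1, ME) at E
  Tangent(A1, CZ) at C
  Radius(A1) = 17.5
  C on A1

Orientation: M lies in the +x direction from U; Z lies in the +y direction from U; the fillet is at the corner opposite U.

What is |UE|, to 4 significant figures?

57.40

U is at the origin; U and M share the same y with |UM| = 47.1 and M on the +x side, so M = (47.10, 0.000). U and Z share the same x with |UZ| = 50.3 and Z on the +y side, so Z = (0.000, 50.30). The virtual corner opposite U is at (47.10, 50.30). A1 meets ME tangentially, so SE is at right angles to ME and since A1 is tangent to CZ there, SC ⟂ CZ, with radius 17.5, so the center S sits 17.5 in from both sides at S = (29.60, 32.80). That places the tangent points at E = (47.10, 32.80) on ME and C = (29.60, 50.30) on CZ. Then |UE| = |E − U| = 57.40.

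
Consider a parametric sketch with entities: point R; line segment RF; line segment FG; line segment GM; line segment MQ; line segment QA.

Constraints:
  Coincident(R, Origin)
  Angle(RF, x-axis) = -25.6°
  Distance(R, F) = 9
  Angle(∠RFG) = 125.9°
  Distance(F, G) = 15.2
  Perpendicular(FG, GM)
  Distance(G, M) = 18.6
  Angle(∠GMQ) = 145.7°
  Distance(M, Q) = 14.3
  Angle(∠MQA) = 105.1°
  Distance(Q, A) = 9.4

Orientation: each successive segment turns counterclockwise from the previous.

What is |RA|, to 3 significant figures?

20.3

R is at the origin; RF runs at -25.6° with length 9.0, so F = (8.12, -3.89). ∠RFG = 125.9° gives FG at 28.5° from the x-axis; with |FG| = 15.2, G = (21.5, 3.36). FG ⟂ GM, so GM runs at 118°; with |GM| = 18.6, M = (12.6, 19.7). ∠GMQ = 145.7° gives MQ at 153° from the x-axis; with |MQ| = 14.3, Q = (-0.119, 26.2). ∠MQA = 105.1° gives QA at -132° from the x-axis; with |QA| = 9.4, A = (-6.45, 19.3). Then |RA| = |A − R| = 20.3.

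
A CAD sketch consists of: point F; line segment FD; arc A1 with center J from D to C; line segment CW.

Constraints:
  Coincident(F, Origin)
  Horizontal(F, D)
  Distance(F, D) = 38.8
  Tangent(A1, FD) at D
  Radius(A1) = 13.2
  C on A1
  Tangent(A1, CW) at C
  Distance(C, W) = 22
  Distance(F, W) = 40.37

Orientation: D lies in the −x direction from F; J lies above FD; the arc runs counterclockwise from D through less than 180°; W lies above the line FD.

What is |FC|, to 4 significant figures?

28.16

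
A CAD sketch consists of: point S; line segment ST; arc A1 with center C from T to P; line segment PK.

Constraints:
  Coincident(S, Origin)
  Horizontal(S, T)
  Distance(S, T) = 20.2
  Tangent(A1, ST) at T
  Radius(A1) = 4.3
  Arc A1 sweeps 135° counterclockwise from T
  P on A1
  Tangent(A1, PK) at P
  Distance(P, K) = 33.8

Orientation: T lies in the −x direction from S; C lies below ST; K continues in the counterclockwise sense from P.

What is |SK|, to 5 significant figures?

31.248

S is at the origin; ST is horizontal with |ST| = 20.2 and T on the −x side, so T = (-20.200, 0.0000). The tangent condition forces CT to be normal to ST, so C = T + (0, -4.3) = (-20.200, -4.3000). On A1, T sits at bearing 90° from C; a 135° counterclockwise sweep puts P at bearing 225°, so P = C + 4.3·(cos 225°, sin 225°) = (-23.241, -7.3406). Since A1 is tangent to PK there, CP ⟂ PK, so PK runs along (−sin 225°, cos 225°); with |PK| = 33.8, K = (0.65965, -31.241). Then |SK| = |K − S| = 31.248.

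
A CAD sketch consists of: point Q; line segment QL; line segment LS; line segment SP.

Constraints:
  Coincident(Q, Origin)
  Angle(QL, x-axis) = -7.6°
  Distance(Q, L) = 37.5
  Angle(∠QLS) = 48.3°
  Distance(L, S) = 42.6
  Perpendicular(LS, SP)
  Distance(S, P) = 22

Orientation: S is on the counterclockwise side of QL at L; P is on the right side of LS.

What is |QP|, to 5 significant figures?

53.024

Q is at the origin; QL runs at -7.6° with length 37.5, so L = 37.5·(cos -7.6°, sin -7.6°) = (37.171, -4.9596). ∠QLS = 48.3°, so LS runs at -7.6° + (180° − 48.3°) = 124.10° from the x-axis; with |LS| = 42.6, S = L + 42.6·(cos 124.10°, sin 124.10°) = (13.287, 30.316). LS ⟂ SP; with |SP| = 22.0 on the right of LS, P = S + 22.0·(0.82806, 0.56064) = (31.505, 42.650). Then |QP| = |P − Q| = 53.024.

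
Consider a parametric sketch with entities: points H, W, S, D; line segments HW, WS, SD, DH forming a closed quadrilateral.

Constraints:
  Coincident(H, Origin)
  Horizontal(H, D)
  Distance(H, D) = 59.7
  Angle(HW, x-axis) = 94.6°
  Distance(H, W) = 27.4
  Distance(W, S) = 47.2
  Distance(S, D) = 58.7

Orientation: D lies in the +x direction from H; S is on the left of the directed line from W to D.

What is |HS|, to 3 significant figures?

65.3

Checks: |WS| = 47.20 ✓; |SD| = 58.70 ✓.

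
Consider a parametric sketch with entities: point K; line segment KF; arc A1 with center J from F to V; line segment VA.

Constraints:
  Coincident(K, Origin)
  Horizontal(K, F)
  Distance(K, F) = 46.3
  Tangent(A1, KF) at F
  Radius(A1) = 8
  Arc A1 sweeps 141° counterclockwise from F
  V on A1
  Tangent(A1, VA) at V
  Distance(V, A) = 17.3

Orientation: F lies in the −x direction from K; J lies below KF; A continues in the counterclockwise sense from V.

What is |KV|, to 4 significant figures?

53.27

K is at the origin; KF is horizontal with |KF| = 46.3 and F on the −x side, so F = (-46.30, 0.000). Since A1 is tangent to KF there, JF ⟂ KF, so J = F + (0, -8) = (-46.30, -8.000). On A1, F sits at bearing 90° from J; a 141° counterclockwise sweep puts V at bearing 231°, so V = J + 8.0·(cos 231°, sin 231°) = (-51.33, -14.22). Then |KV| = |V − K| = 53.27.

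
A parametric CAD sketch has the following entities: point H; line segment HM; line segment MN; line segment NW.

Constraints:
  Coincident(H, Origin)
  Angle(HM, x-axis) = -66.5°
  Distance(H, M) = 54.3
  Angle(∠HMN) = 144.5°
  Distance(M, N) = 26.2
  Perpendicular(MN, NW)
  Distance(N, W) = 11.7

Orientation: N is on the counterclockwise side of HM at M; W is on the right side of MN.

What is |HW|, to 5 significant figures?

82.620

H is at the origin; HM runs at -66.5° with length 54.3, so M = 54.3·(cos -66.5°, sin -66.5°) = (21.652, -49.796). ∠HMN = 144.5°, so MN runs at -66.5° + (180° − 144.5°) = -31.000° from the x-axis; with |MN| = 26.2, N = M + 26.2·(cos -31.000°, sin -31.000°) = (44.110, -63.290). MN is perpendicular to NW; with |NW| = 11.7 on the right of MN, W = N + 11.7·(-0.51504, -0.85717) = (38.084, -73.319). Then |HW| = |W − H| = 82.620.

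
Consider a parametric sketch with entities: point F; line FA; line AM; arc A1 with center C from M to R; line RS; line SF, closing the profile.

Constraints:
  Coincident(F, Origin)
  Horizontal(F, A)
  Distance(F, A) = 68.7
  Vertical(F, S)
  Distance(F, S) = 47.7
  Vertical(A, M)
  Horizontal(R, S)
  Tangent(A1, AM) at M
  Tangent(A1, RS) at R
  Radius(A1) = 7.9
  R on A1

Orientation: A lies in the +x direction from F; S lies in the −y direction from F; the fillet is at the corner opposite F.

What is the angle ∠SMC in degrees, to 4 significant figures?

6.560°

F is at the origin; FA is horizontal with |FA| = 68.7 and A on the +x side, so A = (68.70, 0.000). F and S share the same x with |FS| = 47.7 and S on the −y side, so S = (0.000, -47.70). The virtual corner opposite F is at (68.70, -47.70). Since A1 is tangent to AM there, CM ⟂ AM and the tangent condition forces CR to be normal to RS, with radius 7.9, so the center C sits 7.9 in from both sides at C = (60.80, -39.80). That places the tangent points at M = (68.70, -39.80) on AM and R = (60.80, -47.70) on RS. Then cos ∠SMC = MS·MC / (|MS||MC|), giving 6.560°.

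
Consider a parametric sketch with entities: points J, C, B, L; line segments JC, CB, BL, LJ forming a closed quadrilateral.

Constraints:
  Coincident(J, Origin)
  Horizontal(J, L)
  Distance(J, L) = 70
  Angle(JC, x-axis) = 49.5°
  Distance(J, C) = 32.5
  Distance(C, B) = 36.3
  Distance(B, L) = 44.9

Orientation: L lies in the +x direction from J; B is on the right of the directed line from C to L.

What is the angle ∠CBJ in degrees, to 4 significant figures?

58.57°

J is at the origin; J and L share the same y with |JL| = 70.0 and L in +x, so L = (70.0, 0). JC runs at 49.5° with |JC| = 32.5, so C = (21.11, 24.71). B is determined by |CB| = 36.3 and |BL| = 44.9 together: it lies at the intersection of circle(C, 36.3) and circle(L, 44.9). With |CL| = 54.78, the foot of the radical line on CL is 21.02 from C and the perpendicular offset is √(36.3² − 21.02²) = 29.60. Taking the right-of-CL solution: B = (26.51, -11.18).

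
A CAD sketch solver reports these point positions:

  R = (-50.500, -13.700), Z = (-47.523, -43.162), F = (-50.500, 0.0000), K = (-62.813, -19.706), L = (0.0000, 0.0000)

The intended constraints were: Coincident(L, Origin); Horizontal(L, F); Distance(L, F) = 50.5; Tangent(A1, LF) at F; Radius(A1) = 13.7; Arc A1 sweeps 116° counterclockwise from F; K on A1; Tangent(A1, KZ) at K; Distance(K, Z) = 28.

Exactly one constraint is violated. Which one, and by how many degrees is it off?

Tangent(A1, KZ) at K — off by 7.10°.

L = (0.00, 0.00) ✓; L.y = 0.00, F.y = 0.00 ✓; |LF| = 50.50 ✓; ∠(RF, FL) = 90.00° ✓; |RF| = 13.70 ✓; bearing(R→K) − bearing(R→F) = 116.0° ✓; |RK| = 13.70 ✓; ∠(RK, KZ) = 82.90° ✗; |KZ| = 28.00 ✓.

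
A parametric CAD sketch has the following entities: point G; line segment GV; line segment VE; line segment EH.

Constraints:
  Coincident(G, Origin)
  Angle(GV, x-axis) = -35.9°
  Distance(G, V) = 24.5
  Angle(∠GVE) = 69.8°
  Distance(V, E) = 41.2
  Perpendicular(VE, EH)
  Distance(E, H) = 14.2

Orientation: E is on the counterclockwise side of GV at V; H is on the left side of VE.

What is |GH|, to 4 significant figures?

33.90

G is at the origin; GV runs at -35.9° with length 24.5, so V = 24.5·(cos -35.9°, sin -35.9°) = (19.85, -14.37). ∠GVE = 69.8°, so VE runs at -35.9° + (180° − 69.8°) = 74.30° from the x-axis; with |VE| = 41.2, E = V + 41.2·(cos 74.30°, sin 74.30°) = (30.99, 25.30). The perpendicularity gives EH at right angles to VE; with |EH| = 14.2 on the left of VE, H = E + 14.2·(-0.9627, 0.2706) = (17.32, 29.14). Then |GH| = |H − G| = 33.90.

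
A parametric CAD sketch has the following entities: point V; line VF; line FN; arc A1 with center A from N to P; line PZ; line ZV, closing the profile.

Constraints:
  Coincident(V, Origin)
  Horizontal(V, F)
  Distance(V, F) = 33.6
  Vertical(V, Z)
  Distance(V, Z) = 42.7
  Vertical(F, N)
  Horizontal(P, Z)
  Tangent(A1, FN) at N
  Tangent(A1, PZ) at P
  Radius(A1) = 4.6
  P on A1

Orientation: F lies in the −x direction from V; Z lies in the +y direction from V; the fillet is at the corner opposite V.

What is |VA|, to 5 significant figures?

47.881

V is at the origin; VF is horizontal with |VF| = 33.6 and F on the −x side, so F = (-33.600, 0.0000). V and Z share the same x with |VZ| = 42.7 and Z on the +y side, so Z = (0.0000, 42.700). The virtual corner opposite V is at (-33.600, 42.700). Since A1 is tangent to FN there, AN ⟂ FN and A1 meets PZ tangentially, so AP is at right angles to PZ, with radius 4.6, so the center A sits 4.6 in from both sides at A = (-29.000, 38.100). Then |VA| = |A − V| = 47.881.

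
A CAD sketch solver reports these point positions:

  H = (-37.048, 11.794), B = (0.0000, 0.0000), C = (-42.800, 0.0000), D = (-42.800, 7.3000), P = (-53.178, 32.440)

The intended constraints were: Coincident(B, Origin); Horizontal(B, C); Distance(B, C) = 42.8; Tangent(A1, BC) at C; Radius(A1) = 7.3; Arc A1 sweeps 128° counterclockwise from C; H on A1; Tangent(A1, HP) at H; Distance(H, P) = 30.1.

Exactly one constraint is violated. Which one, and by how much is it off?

Distance(H, P) = 30.1 — off by 3.90.

B = (0.00, 0.00) ✓; B.y = 0.00, C.y = 0.00 ✓; |BC| = 42.80 ✓; ∠(DC, CB) = 90.00° ✓; |DC| = 7.300 ✓; bearing(D→H) − bearing(D→C) = 128.0° ✓; |DH| = 7.299 ✓; ∠(DH, HP) = 90.00° ✓; |HP| = 26.20 ✗.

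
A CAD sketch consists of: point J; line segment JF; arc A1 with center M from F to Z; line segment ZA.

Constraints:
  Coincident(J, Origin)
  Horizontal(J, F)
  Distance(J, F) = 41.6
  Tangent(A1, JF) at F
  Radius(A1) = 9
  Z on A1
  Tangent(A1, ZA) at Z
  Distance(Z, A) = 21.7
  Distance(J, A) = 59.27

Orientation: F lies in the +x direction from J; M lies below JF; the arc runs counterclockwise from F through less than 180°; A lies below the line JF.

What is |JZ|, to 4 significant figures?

38.50

J is at the origin; JF is horizontal with |JF| = 41.6 and F on the +x side, so F = (41.60, 0.000). A1 meets JF tangentially, so MF is at right angles to JF, so M = F + (0, -9) = (41.60, -9.000). Since MZ ⟂ ZA (tangency), |MA| = √(9.0² + 21.7²) = 23.49 regardless of where Z sits on A1. So A lies on both circle(J, 59.27) and circle(M, 23.49); the below-JF intersection is A = (50.73, -30.64). Z is the foot of the tangent from A: Z = (35.28, -15.41).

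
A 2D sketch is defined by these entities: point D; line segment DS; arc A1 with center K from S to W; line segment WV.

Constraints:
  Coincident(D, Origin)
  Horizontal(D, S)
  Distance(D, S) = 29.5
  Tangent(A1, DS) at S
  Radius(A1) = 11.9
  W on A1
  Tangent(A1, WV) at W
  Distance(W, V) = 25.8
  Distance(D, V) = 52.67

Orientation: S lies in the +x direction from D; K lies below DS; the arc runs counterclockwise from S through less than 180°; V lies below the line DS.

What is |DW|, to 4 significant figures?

27.15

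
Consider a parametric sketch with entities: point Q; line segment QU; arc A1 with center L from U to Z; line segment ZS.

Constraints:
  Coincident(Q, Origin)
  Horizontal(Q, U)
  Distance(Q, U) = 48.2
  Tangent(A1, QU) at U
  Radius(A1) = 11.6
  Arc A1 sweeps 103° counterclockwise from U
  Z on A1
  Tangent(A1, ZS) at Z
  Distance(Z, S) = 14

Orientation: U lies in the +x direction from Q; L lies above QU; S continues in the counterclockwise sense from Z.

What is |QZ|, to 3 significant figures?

61.2

Since A1 is tangent to QU there, LU ⟂ QU, so L = U + (0, 11.6) = (48.2, 11.6). On A1, U sits at bearing -90° from L; a 103° counterclockwise sweep puts Z at bearing 13°, so Z = L + 11.6·(cos 13°, sin 13°) = (59.5, 14.2). Then |QZ| = |Z − Q| = 61.2.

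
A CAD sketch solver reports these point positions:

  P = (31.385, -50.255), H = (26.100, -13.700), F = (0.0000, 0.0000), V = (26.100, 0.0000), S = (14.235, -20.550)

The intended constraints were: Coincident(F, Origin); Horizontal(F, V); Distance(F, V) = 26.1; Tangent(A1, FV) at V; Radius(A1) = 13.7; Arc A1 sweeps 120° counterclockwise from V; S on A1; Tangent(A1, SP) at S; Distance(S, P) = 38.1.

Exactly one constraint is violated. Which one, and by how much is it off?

Distance(S, P) = 38.1 — off by 3.80.

F = (0.00, 0.00) ✓; F.y = 0.00, V.y = 0.00 ✓; |FV| = 26.10 ✓; ∠(HV, VF) = 90.00° ✓; |HV| = 13.70 ✓; bearing(H→S) − bearing(H→V) = 120.0° ✓; |HS| = 13.70 ✓; ∠(HS, SP) = 90.00° ✓; |SP| = 34.30 ✗.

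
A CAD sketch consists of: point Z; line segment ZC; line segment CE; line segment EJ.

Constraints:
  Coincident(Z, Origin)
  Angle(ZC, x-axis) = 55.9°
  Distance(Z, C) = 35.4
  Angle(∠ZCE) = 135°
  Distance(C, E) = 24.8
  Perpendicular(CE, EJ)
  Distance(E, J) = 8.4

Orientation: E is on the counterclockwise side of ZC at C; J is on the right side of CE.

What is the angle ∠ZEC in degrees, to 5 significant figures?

26.671°

Z is at the origin; ZC runs at 55.9° with length 35.4, so C = 35.4·(cos 55.9°, sin 55.9°) = (19.847, 29.313). ∠ZCE = 135.0°, so CE runs at 55.9° + (180° − 135.0°) = 100.90° from the x-axis; with |CE| = 24.8, E = C + 24.8·(cos 100.90°, sin 100.90°) = (15.157, 53.666). Then cos ∠ZEC = EZ·EC / (|EZ||EC|), giving 26.671°.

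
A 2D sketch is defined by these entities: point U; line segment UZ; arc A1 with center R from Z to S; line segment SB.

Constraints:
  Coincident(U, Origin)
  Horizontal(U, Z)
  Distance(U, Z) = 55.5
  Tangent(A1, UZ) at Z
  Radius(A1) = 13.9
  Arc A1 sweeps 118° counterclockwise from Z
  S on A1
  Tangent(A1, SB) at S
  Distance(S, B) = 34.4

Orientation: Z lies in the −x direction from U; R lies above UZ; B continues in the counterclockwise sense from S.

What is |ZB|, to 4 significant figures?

50.95

U is at the origin; U and Z share the same y with |UZ| = 55.5 and Z on the −x side, so Z = (-55.50, 0.000). Since A1 is tangent to UZ there, RZ ⟂ UZ, so R = Z + (0, 13.9) = (-55.50, 13.90). On A1, Z sits at bearing -90° from R; a 118° counterclockwise sweep puts S at bearing 28°, so S = R + 13.9·(cos 28°, sin 28°) = (-43.23, 20.43). A1 meets SB tangentially, so RS is at right angles to SB, so SB runs along (−sin 28°, cos 28°); with |SB| = 34.4, B = (-59.38, 50.80). Then |ZB| = |B − Z| = 50.95.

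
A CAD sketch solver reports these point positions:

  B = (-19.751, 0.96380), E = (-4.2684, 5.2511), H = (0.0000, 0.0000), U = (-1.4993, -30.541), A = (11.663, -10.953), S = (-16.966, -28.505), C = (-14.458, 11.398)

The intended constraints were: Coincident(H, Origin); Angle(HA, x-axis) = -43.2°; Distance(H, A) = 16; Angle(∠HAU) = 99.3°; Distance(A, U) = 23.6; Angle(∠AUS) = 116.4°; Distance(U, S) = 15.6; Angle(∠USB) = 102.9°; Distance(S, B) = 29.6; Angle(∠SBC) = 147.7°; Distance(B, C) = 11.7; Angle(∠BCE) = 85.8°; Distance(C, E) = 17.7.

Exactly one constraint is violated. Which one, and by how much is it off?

Distance(C, E) = 17.7 — off by 5.80.

H = (0.00, 0.00) ✓; HA at -43.20° ✓; |HA| = 16.00 ✓; ∠HAU = 99.30° ✓; |AU| = 23.60 ✓; ∠AUS = 116.4° ✓; |US| = 15.60 ✓; ∠USB = 102.9° ✓; |SB| = 29.60 ✓; ∠SBC = 147.7° ✓; |BC| = 11.70 ✓; ∠BCE = 85.80° ✓; |CE| = 11.90 ✗.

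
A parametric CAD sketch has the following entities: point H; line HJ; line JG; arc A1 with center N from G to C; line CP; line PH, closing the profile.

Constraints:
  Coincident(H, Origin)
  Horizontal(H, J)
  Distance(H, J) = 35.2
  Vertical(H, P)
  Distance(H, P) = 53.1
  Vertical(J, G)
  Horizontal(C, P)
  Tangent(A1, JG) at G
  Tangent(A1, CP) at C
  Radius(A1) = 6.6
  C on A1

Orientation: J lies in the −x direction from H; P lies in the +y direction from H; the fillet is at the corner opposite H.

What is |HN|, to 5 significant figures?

54.591

H is at the origin; H and J share the same y with |HJ| = 35.2 and J on the −x side, so J = (-35.200, 0.0000). H and P share the same x with |HP| = 53.1 and P on the +y side, so P = (0.0000, 53.100). The virtual corner opposite H is at (-35.200, 53.100). Tangency of A1 to JG means the radius NG is perpendicular to JG and A1 meets CP tangentially, so NC is at right angles to CP, with radius 6.6, so the center N sits 6.6 in from both sides at N = (-28.600, 46.500). Then |HN| = |N − H| = 54.591.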